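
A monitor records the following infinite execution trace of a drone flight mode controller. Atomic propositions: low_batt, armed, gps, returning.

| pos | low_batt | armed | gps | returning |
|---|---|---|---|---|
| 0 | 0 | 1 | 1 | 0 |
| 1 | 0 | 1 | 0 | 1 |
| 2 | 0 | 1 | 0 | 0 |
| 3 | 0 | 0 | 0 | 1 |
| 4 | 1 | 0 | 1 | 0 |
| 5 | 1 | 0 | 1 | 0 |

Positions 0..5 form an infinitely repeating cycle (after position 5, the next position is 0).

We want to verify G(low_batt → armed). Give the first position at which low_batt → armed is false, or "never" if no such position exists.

Check low_batt → armed at each position in order: 0 ✓, 1 ✓, 2 ✓, 3 ✓.
At position 4 the labels are {gps, low_batt}, so low_batt → armed is false there. This is the first violation.

4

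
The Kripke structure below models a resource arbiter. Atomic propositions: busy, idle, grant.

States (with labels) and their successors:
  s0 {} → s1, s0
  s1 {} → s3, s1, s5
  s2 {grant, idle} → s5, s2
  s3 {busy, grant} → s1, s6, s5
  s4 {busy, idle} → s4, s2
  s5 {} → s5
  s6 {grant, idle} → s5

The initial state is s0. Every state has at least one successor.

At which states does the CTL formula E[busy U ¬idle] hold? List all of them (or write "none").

States satisfying busy: {s3, s4}.
States satisfying ¬idle: {s0, s1, s3, s5}.
States satisfying E[busy U ¬idle]: {s0, s1, s3, s5}.

{s0, s1, s3, s5}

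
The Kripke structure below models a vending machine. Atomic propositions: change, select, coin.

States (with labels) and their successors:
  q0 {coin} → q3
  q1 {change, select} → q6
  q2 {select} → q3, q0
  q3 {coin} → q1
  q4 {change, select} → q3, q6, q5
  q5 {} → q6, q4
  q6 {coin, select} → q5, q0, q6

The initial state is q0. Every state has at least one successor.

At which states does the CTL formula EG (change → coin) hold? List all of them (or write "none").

States satisfying change → coin: {q0, q2, q3, q5, q6}.
States satisfying EG (change → coin): {q5, q6}.

{q5, q6}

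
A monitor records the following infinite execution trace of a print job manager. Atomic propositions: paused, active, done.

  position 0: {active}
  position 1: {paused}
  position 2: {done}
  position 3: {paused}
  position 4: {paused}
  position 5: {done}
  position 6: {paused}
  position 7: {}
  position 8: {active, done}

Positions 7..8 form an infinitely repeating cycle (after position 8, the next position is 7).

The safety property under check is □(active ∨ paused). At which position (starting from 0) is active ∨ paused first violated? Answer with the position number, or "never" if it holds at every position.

Check active ∨ paused at each position in order: 0 ✓, 1 ✓.
At position 2 the labels are {done}, so active ∨ paused is false there. This is the first violation.

2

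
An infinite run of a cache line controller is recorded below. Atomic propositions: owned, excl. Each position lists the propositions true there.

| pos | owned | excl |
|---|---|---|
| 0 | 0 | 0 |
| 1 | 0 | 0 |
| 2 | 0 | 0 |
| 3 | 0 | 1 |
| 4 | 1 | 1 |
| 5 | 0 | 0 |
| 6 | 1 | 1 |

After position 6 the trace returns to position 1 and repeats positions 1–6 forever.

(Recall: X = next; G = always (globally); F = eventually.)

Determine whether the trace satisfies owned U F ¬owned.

Satisfied

Walking from position 0: F ¬owned first holds at position 0, and owned holds at every earlier position along the way, so owned U F ¬owned holds.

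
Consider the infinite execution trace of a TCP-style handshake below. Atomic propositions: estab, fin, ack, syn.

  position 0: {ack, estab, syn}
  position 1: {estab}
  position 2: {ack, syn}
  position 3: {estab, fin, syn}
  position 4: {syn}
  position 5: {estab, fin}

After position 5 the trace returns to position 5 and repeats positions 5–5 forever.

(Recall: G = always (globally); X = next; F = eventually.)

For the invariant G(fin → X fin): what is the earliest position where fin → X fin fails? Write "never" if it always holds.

Check fin → X fin at each position in order: 0 ✓, 1 ✓, 2 ✓.
At position 3 the labels are {estab, fin, syn} and the next position 4 has {syn}, so fin → X fin is false there. This is the first violation.

3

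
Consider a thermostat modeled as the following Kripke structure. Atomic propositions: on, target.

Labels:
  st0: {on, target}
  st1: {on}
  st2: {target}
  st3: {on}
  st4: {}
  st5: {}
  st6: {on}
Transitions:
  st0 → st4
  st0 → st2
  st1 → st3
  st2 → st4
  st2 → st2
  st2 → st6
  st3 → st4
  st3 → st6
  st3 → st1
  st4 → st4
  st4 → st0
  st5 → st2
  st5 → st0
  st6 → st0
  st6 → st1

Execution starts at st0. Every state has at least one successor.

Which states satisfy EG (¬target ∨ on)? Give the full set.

States satisfying ¬target ∨ on: {st0, st1, st3, st4, st5, st6}.
States satisfying EG (¬target ∨ on): {st0, st1, st3, st4, st5, st6}.

{st0, st1, st3, st4, st5, st6}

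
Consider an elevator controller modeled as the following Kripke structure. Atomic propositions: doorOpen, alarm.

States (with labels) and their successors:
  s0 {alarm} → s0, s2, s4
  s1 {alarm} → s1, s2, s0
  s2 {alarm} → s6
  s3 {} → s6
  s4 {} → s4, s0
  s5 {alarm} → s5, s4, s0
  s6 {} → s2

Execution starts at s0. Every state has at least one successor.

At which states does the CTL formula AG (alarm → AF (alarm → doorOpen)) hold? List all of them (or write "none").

States satisfying alarm → AF (alarm → doorOpen): {s2, s3, s4, s6}.
States satisfying AG (alarm → AF (alarm → doorOpen)): {s2, s3, s6}.

{s2, s3, s6}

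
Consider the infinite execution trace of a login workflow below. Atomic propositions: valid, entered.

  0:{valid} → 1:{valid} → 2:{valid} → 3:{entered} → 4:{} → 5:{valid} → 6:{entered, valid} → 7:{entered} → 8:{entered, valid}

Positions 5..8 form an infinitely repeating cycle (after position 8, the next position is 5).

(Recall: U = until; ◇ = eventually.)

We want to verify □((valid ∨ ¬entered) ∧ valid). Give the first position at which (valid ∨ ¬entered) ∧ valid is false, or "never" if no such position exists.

Check (valid ∨ ¬entered) ∧ valid at each position in order: 0 ✓, 1 ✓, 2 ✓.
At position 3 the labels are {entered}, so (valid ∨ ¬entered) ∧ valid is false there. This is the first violation.

3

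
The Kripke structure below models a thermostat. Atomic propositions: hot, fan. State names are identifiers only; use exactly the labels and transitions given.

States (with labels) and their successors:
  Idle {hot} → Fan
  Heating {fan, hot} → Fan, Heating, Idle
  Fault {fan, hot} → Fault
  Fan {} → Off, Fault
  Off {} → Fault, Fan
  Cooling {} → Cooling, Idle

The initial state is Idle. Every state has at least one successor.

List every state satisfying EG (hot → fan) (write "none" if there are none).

States satisfying hot → fan: {Heating, Fault, Fan, Off, Cooling}.
States satisfying EG (hot → fan): {Heating, Fault, Fan, Off, Cooling}.

{Heating, Fault, Fan, Off, Cooling}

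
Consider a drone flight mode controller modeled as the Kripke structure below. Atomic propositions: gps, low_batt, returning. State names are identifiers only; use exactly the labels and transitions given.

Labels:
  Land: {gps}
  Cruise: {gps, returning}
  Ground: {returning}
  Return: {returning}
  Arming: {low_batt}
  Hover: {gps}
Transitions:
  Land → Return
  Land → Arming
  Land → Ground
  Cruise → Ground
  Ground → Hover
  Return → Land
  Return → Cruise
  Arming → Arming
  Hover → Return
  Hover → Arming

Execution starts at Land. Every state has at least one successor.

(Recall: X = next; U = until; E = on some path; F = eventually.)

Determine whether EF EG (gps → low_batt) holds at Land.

Yes

States satisfying EG (gps → low_batt): {Arming}.
States satisfying EF EG (gps → low_batt): {Land, Cruise, Ground, Return, Arming, Hover}.
Some path from Land reaches a state where EG (gps → low_batt) holds.
Land ∈ Sat(EF EG (gps → low_batt)).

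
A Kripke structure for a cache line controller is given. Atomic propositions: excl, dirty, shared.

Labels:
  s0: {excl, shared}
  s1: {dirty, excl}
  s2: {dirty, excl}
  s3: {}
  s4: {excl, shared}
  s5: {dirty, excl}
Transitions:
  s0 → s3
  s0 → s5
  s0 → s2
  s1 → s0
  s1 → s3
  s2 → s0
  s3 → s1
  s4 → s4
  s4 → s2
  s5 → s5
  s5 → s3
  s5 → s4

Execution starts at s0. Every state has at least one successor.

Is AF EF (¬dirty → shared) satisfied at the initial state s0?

States satisfying EF (¬dirty → shared): {s0, s1, s2, s3, s4, s5}.
States satisfying AF EF (¬dirty → shared): {s0, s1, s2, s3, s4, s5}.
s0 ∈ Sat(AF EF (¬dirty → shared)).

Yes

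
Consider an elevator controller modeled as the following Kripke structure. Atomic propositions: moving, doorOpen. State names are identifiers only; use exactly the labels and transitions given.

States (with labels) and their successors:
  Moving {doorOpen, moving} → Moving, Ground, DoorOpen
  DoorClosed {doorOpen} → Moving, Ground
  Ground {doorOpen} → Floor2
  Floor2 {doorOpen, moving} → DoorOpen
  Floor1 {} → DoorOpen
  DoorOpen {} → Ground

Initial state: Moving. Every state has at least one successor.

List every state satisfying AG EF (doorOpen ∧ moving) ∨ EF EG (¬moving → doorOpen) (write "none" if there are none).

States satisfying EF (doorOpen ∧ moving): {Moving, DoorClosed, Ground, Floor2, Floor1, DoorOpen}.
States satisfying AG EF (doorOpen ∧ moving): {Moving, DoorClosed, Ground, Floor2, Floor1, DoorOpen}.
States satisfying EG (¬moving → doorOpen): {Moving, DoorClosed}.
States satisfying EF EG (¬moving → doorOpen): {Moving, DoorClosed}.
States satisfying AG EF (doorOpen ∧ moving) ∨ EF EG (¬moving → doorOpen): {Moving, DoorClosed, Ground, Floor2, Floor1, DoorOpen}.

{Moving, DoorClosed, Ground, Floor2, Floor1, DoorOpen}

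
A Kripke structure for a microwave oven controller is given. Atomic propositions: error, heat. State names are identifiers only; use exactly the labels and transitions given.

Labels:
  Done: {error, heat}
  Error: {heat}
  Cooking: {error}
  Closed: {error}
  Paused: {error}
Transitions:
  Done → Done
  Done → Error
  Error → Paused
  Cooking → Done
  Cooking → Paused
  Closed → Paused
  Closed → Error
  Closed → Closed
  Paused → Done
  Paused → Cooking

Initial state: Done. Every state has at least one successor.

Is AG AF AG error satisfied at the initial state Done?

No

States satisfying AF AG error: ∅.
States satisfying AG AF AG error: ∅.
Cooking is reachable from Done and violates AF AG error, so AG fails at Done.
Done ∉ Sat(AG AF AG error).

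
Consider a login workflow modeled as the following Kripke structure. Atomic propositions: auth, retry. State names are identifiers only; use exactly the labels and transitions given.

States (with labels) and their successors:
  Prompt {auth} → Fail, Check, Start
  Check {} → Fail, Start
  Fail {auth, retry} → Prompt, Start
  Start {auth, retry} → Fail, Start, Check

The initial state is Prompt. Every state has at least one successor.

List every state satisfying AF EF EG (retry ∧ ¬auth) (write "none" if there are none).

States satisfying EF EG (retry ∧ ¬auth): ∅.
States satisfying AF EF EG (retry ∧ ¬auth): ∅.

none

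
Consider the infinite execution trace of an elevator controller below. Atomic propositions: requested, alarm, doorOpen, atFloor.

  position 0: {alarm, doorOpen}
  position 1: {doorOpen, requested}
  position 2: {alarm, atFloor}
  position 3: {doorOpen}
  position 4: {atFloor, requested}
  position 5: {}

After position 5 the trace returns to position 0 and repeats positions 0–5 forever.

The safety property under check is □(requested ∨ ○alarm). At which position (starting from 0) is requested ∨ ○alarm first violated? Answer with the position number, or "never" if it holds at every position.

0

At position 0 the labels are {alarm, doorOpen} and the next position 1 has {doorOpen, requested}, so requested ∨ ○alarm is false there. This is the first violation.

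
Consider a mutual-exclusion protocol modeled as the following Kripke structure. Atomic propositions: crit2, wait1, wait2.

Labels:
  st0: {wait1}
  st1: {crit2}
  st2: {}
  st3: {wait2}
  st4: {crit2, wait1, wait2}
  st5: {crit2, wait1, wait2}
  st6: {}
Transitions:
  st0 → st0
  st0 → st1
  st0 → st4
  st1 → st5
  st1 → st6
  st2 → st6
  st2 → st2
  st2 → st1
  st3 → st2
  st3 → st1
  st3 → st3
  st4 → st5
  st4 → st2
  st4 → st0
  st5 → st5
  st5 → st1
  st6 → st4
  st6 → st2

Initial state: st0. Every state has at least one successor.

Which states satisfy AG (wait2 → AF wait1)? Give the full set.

{st0, st1, st2, st4, st5, st6}

States satisfying wait2 → AF wait1: {st0, st1, st2, st4, st5, st6}.
States satisfying AG (wait2 → AF wait1): {st0, st1, st2, st4, st5, st6}.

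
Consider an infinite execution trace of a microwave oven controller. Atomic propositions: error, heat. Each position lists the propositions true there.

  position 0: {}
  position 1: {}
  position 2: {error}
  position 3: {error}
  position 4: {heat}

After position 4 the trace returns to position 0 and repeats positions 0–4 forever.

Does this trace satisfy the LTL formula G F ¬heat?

Holds

F ¬heat holds at every position 0..4, and those are all positions ever visited, so G F ¬heat holds.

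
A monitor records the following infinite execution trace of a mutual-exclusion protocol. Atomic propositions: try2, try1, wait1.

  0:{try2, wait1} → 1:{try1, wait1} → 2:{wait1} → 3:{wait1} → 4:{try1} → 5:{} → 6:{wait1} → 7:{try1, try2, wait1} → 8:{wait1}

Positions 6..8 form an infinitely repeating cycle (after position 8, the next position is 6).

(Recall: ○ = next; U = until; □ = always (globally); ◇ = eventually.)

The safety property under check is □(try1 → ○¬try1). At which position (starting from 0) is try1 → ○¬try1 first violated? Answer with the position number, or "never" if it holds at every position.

never

try1 → ○¬try1 holds at every position 0..8, and those are all the positions the trace ever visits, so the invariant □(try1 → ○¬try1) is never violated.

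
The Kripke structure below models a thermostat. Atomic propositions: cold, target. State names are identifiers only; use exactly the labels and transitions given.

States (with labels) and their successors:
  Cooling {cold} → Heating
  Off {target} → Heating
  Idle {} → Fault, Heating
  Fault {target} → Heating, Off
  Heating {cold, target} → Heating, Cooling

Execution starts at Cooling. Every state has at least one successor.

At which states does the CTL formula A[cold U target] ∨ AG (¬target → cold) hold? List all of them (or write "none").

{Cooling, Off, Fault, Heating}

States satisfying cold: {Cooling, Heating}.
States satisfying target: {Off, Fault, Heating}.
States satisfying A[cold U target]: {Cooling, Off, Fault, Heating}.
States satisfying ¬target → cold: {Cooling, Off, Fault, Heating}.
States satisfying AG (¬target → cold): {Cooling, Off, Fault, Heating}.
States satisfying A[cold U target] ∨ AG (¬target → cold): {Cooling, Off, Fault, Heating}.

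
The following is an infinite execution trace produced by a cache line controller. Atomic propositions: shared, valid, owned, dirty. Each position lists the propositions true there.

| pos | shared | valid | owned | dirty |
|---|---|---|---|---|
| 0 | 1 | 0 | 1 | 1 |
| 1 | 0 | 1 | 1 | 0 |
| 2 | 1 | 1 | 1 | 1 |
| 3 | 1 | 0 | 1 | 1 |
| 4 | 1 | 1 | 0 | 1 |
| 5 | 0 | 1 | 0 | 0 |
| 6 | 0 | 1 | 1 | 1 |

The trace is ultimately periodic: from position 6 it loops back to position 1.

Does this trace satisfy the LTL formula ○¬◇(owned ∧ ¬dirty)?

The position after 0 is 1; ¬◇(owned ∧ ¬dirty) is false there.

Does not hold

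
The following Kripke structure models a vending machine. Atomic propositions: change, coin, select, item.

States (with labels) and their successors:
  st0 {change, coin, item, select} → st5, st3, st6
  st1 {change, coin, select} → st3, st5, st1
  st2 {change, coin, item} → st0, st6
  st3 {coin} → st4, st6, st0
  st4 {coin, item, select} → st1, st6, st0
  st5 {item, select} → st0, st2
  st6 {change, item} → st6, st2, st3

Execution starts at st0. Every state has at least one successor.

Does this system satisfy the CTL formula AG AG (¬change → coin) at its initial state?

No

States satisfying AG (¬change → coin): ∅.
States satisfying AG AG (¬change → coin): ∅.
st0 is reachable from st0 and violates AG (¬change → coin), so AG fails at st0.
st0 ∉ Sat(AG AG (¬change → coin)).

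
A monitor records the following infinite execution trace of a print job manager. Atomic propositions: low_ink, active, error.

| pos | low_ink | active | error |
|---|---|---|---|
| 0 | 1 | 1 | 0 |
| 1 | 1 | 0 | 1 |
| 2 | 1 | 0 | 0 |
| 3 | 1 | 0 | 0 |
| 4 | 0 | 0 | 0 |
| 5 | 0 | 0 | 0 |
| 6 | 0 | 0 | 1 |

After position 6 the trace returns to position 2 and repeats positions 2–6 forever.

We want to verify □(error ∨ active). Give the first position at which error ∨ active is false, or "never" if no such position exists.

Check error ∨ active at each position in order: 0 ✓, 1 ✓.
At position 2 the labels are {low_ink}, so error ∨ active is false there. This is the first violation.

2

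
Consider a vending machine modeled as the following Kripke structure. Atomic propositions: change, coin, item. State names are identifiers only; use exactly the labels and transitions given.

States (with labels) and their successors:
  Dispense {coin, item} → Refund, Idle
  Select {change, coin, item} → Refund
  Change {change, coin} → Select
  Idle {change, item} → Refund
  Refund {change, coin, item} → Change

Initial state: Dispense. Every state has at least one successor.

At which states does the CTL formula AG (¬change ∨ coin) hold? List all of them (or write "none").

{Select, Change, Refund}

States satisfying ¬change ∨ coin: {Dispense, Select, Change, Refund}.
States satisfying AG (¬change ∨ coin): {Select, Change, Refund}.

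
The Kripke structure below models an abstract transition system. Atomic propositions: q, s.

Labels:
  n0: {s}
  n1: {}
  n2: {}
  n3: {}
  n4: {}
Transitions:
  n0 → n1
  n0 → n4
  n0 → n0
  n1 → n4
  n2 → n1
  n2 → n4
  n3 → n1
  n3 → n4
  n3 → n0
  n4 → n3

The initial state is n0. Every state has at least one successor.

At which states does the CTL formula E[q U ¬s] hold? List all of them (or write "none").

{n1, n2, n3, n4}

States satisfying q: ∅.
States satisfying ¬s: {n1, n2, n3, n4}.
States satisfying E[q U ¬s]: {n1, n2, n3, n4}.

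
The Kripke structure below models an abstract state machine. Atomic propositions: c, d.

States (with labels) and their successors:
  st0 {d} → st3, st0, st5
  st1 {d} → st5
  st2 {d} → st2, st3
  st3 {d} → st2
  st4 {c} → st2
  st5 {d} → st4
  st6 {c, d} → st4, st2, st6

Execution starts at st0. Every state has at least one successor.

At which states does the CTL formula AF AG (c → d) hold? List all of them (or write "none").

States satisfying AG (c → d): {st2, st3}.
States satisfying AF AG (c → d): {st1, st2, st3, st4, st5}.

{st1, st2, st3, st4, st5}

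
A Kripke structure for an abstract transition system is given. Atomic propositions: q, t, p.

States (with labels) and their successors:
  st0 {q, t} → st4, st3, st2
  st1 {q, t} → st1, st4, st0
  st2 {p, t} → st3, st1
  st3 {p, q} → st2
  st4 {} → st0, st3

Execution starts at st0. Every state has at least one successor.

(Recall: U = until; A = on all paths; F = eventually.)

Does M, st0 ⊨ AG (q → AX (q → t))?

States satisfying q → AX (q → t): {st1, st2, st3, st4}.
States satisfying AG (q → AX (q → t)): ∅.
st0 is reachable from st0 and violates q → AX (q → t), so AG fails at st0.
st0 ∉ Sat(AG (q → AX (q → t))).

Does not hold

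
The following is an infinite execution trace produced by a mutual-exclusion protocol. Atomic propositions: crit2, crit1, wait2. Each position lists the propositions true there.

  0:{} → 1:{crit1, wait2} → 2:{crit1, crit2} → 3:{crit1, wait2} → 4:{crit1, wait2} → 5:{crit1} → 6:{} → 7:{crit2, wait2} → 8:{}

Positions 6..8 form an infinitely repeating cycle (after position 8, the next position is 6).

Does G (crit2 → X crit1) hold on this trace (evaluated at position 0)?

Does not hold

crit2 → X crit1 must hold at every position from 0 onward. It fails at position 7, so G (crit2 → X crit1) is false.
Positions where crit2 holds: 2, 7.
Check X crit1 at each: 2→ok, 7→fails.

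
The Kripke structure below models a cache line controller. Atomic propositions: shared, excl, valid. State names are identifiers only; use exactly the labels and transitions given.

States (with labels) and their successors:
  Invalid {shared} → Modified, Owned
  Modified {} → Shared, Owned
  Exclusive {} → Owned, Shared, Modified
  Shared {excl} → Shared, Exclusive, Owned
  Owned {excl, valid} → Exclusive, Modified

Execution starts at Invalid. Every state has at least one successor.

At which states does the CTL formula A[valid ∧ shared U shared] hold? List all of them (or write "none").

{Invalid}

States satisfying valid ∧ shared: ∅.
States satisfying shared: {Invalid}.
States satisfying A[valid ∧ shared U shared]: {Invalid}.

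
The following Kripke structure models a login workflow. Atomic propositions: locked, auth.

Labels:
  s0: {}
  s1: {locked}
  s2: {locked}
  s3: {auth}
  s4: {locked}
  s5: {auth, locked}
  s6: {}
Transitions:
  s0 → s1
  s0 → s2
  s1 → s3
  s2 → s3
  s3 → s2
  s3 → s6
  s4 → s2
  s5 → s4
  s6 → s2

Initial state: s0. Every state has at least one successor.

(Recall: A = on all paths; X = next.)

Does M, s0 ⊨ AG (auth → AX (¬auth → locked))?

Does not hold

States satisfying auth → AX (¬auth → locked): {s0, s1, s2, s4, s5, s6}.
States satisfying AG (auth → AX (¬auth → locked)): ∅.
s3 is reachable from s0 and violates auth → AX (¬auth → locked), so AG fails at s0.
s0 ∉ Sat(AG (auth → AX (¬auth → locked))).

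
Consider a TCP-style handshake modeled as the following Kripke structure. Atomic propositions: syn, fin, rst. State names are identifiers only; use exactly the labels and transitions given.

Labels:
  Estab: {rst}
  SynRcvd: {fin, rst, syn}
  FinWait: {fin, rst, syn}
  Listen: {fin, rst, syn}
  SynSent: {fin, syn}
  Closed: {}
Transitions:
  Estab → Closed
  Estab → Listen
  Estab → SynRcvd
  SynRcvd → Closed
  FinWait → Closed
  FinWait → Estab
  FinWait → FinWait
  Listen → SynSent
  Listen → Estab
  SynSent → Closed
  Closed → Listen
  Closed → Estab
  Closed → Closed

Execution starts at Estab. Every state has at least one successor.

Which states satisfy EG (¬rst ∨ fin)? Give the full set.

States satisfying ¬rst ∨ fin: {SynRcvd, FinWait, Listen, SynSent, Closed}.
States satisfying EG (¬rst ∨ fin): {SynRcvd, FinWait, Listen, SynSent, Closed}.

{SynRcvd, FinWait, Listen, SynSent, Closed}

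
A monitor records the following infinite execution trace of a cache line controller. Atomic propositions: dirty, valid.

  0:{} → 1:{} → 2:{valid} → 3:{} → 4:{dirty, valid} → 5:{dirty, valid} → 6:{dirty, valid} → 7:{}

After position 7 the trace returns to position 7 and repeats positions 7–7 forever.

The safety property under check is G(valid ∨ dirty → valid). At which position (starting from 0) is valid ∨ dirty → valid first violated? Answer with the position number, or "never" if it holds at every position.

never

valid ∨ dirty → valid holds at every position 0..7, and those are all the positions the trace ever visits, so the invariant G(valid ∨ dirty → valid) is never violated.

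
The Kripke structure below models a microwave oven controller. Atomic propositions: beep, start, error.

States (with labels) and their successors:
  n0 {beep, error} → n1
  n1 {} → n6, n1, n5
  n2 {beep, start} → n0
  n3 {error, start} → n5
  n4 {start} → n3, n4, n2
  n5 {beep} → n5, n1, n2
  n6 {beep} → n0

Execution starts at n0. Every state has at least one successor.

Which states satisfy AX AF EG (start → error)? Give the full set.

{n0, n1, n2, n3, n5, n6}

States satisfying AF EG (start → error): {n0, n1, n2, n3, n5, n6}.
States satisfying AX AF EG (start → error): {n0, n1, n2, n3, n5, n6}.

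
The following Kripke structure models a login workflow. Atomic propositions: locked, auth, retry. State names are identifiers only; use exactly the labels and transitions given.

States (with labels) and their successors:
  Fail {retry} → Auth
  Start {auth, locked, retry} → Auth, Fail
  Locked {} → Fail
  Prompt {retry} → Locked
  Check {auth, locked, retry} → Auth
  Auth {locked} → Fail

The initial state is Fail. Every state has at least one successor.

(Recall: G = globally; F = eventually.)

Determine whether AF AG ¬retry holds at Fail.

Violated

States satisfying AG ¬retry: ∅.
States satisfying AF AG ¬retry: ∅.
There is a path from Fail along which AG ¬retry never holds.
Fail ∉ Sat(AF AG ¬retry).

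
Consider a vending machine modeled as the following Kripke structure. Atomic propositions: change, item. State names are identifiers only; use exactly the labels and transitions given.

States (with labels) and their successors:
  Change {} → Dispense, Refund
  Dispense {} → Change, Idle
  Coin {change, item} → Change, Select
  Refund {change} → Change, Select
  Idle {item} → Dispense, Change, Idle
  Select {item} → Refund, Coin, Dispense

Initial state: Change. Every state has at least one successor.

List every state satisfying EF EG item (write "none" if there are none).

{Change, Dispense, Coin, Refund, Idle, Select}

States satisfying EG item: {Coin, Idle, Select}.
States satisfying EF EG item: {Change, Dispense, Coin, Refund, Idle, Select}.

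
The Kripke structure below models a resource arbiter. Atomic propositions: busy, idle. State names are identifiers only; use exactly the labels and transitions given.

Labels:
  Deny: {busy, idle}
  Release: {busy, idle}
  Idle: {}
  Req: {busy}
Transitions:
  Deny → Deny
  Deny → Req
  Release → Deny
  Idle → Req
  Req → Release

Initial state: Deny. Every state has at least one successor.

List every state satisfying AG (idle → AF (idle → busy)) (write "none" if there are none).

States satisfying idle → AF (idle → busy): {Deny, Release, Idle, Req}.
States satisfying AG (idle → AF (idle → busy)): {Deny, Release, Idle, Req}.

{Deny, Release, Idle, Req}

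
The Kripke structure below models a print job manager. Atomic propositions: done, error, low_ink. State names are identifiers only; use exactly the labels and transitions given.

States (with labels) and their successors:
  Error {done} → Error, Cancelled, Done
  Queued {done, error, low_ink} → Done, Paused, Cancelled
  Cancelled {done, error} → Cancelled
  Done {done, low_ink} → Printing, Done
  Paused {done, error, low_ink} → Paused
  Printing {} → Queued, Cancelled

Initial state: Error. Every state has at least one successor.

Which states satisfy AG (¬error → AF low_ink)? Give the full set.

States satisfying ¬error → AF low_ink: {Queued, Cancelled, Done, Paused}.
States satisfying AG (¬error → AF low_ink): {Cancelled, Paused}.

{Cancelled, Paused}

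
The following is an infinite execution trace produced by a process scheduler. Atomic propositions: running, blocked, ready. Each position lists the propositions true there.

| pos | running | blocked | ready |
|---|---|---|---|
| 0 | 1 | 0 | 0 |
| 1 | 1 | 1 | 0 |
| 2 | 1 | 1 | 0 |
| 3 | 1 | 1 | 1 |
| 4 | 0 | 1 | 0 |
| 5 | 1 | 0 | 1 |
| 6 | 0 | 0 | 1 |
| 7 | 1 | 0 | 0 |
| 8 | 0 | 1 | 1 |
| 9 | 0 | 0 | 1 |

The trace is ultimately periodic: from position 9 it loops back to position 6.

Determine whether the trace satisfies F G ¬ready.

G ¬ready is false at every position 0..9, so it never becomes true and F G ¬ready fails.

Does not hold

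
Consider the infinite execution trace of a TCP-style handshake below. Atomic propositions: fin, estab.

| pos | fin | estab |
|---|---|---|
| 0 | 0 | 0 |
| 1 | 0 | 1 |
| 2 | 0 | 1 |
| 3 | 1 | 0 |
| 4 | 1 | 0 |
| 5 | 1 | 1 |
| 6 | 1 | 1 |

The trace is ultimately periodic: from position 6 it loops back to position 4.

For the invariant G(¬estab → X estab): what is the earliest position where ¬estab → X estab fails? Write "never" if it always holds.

Check ¬estab → X estab at each position in order: 0 ✓, 1 ✓, 2 ✓.
At position 3 the labels are {fin} and the next position 4 has {fin}, so ¬estab → X estab is false there. This is the first violation.

3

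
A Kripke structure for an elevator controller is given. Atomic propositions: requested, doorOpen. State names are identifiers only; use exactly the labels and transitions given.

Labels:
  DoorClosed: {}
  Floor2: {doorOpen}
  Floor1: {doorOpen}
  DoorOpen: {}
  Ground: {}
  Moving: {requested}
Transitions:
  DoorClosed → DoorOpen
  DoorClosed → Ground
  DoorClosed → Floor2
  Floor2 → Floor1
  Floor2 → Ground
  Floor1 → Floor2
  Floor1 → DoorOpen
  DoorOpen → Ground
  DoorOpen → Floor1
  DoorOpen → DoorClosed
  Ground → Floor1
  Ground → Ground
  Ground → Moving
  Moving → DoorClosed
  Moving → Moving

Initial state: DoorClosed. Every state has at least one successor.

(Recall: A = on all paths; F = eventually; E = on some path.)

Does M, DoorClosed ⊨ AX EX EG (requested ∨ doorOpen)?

Yes

States satisfying EX EG (requested ∨ doorOpen): {DoorClosed, Floor2, Floor1, DoorOpen, Ground, Moving}.
States satisfying AX EX EG (requested ∨ doorOpen): {DoorClosed, Floor2, Floor1, DoorOpen, Ground, Moving}.
DoorClosed ∈ Sat(AX EX EG (requested ∨ doorOpen)).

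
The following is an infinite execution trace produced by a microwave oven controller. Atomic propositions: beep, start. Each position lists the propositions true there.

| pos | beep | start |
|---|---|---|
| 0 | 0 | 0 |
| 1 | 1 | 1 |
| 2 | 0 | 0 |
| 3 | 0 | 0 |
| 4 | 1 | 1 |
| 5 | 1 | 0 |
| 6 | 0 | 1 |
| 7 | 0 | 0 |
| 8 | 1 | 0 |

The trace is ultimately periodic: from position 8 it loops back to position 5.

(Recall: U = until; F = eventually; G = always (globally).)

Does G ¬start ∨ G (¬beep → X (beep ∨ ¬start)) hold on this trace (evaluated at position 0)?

¬start must hold at every position from 0 onward. It fails at position 1, so G ¬start is false.
¬beep → X (beep ∨ ¬start) holds at every position 0..8, and those are all positions ever visited, so G (¬beep → X (beep ∨ ¬start)) holds.
Positions where ¬beep holds: 0, 2, 3, 6, 7.
Check X (beep ∨ ¬start) at each: 0→ok, 2→ok, 3→ok, 6→ok, 7→ok.
At position 0: G ¬start is false; G (¬beep → X (beep ∨ ¬start)) is true; so G ¬start ∨ G (¬beep → X (beep ∨ ¬start)) is true.

Yes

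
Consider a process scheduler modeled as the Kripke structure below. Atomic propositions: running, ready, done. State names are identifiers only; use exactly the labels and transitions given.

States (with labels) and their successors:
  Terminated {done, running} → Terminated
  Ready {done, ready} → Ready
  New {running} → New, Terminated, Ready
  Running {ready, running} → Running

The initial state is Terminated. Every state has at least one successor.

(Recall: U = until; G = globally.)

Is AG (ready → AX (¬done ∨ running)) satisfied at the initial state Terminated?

Satisfied

States satisfying ready → AX (¬done ∨ running): {Terminated, New, Running}.
States satisfying AG (ready → AX (¬done ∨ running)): {Terminated, Running}.
Every state reachable from Terminated satisfies ready → AX (¬done ∨ running).
Terminated ∈ Sat(AG (ready → AX (¬done ∨ running))).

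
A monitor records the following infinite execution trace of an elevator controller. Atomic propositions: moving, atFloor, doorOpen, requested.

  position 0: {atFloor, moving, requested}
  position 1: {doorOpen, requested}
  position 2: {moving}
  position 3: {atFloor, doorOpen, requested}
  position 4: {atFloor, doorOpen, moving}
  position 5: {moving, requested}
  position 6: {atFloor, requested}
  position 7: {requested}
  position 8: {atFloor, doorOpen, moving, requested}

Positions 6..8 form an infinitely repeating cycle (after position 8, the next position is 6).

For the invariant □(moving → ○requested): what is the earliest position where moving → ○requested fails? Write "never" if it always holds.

moving → ○requested holds at every position 0..8, and those are all the positions the trace ever visits, so the invariant □(moving → ○requested) is never violated.

never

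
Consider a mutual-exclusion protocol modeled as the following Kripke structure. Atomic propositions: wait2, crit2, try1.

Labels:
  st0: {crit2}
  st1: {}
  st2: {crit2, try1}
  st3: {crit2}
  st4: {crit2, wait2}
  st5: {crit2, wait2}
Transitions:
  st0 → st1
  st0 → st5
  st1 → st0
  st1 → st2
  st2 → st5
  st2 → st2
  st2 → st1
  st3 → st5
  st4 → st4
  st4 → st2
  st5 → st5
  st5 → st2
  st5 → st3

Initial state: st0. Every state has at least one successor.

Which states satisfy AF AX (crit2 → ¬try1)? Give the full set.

States satisfying AX (crit2 → ¬try1): {st0, st3}.
States satisfying AF AX (crit2 → ¬try1): {st0, st3}.

{st0, st3}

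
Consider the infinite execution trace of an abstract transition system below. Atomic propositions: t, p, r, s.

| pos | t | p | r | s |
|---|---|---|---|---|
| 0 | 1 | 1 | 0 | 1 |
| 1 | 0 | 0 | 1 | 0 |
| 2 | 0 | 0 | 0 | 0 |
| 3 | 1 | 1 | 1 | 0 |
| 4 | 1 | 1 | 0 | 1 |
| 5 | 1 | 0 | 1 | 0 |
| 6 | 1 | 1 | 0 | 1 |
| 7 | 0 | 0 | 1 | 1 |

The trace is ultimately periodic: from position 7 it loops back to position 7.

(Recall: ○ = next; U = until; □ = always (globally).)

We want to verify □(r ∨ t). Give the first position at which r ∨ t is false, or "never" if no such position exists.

2

Check r ∨ t at each position in order: 0 ✓, 1 ✓.
At position 2 the labels are {}, so r ∨ t is false there. This is the first violation.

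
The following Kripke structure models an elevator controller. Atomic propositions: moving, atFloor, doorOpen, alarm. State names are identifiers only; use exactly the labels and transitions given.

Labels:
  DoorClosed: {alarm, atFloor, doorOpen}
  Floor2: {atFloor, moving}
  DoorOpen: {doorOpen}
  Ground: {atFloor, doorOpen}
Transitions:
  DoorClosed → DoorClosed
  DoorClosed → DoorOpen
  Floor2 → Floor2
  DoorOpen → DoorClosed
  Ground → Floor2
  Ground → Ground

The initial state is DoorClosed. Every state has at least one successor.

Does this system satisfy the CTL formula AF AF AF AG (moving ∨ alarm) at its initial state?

States satisfying AF AF AG (moving ∨ alarm): {Floor2}.
States satisfying AF AF AF AG (moving ∨ alarm): {Floor2}.
There is a path from DoorClosed along which AF AF AG (moving ∨ alarm) never holds.
DoorClosed ∉ Sat(AF AF AF AG (moving ∨ alarm)).

Does not hold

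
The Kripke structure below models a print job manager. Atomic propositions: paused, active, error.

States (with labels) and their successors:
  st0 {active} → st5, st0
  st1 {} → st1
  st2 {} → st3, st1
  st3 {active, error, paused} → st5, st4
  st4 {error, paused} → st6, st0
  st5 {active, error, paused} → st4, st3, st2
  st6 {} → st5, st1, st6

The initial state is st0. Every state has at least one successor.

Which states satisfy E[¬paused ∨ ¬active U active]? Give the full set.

States satisfying ¬paused ∨ ¬active: {st0, st1, st2, st4, st6}.
States satisfying active: {st0, st3, st5}.
States satisfying E[¬paused ∨ ¬active U active]: {st0, st2, st3, st4, st5, st6}.

{st0, st2, st3, st4, st5, st6}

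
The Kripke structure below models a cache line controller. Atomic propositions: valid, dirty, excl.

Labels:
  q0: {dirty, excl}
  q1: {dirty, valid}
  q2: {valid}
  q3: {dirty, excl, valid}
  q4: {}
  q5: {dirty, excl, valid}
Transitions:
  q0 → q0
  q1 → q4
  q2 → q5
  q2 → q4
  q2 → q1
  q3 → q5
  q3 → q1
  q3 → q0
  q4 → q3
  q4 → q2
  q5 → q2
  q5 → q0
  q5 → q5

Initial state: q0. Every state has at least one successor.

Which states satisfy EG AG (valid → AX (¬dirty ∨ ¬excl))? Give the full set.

{q0}

States satisfying AG (valid → AX (¬dirty ∨ ¬excl)): {q0}.
States satisfying EG AG (valid → AX (¬dirty ∨ ¬excl)): {q0}.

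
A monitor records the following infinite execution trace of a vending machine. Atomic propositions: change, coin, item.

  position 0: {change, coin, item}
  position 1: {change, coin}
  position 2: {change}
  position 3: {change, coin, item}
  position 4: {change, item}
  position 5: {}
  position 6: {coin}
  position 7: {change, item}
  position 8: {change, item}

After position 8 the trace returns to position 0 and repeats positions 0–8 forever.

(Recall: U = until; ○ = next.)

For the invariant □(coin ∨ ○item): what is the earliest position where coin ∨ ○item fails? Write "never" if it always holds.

Check coin ∨ ○item at each position in order: 0 ✓, 1 ✓, 2 ✓, 3 ✓.
At position 4 the labels are {change, item} and the next position 5 has {}, so coin ∨ ○item is false there. This is the first violation.

4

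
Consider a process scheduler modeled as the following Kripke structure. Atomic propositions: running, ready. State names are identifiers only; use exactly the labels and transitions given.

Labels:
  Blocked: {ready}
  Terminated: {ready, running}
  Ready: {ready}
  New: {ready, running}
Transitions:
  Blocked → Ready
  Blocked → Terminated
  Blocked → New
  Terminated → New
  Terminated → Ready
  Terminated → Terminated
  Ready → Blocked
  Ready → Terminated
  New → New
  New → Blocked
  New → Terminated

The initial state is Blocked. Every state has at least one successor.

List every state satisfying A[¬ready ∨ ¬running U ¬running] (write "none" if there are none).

States satisfying ¬ready ∨ ¬running: {Blocked, Ready}.
States satisfying ¬running: {Blocked, Ready}.
States satisfying A[¬ready ∨ ¬running U ¬running]: {Blocked, Ready}.

{Blocked, Ready}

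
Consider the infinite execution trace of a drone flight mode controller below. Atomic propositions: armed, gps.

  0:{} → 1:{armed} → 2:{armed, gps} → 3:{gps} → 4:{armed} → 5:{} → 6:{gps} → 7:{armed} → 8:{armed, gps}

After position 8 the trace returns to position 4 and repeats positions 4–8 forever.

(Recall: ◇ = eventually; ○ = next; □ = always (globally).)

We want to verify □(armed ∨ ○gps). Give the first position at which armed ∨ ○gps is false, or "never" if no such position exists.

0

At position 0 the labels are {} and the next position 1 has {armed}, so armed ∨ ○gps is false there. This is the first violation.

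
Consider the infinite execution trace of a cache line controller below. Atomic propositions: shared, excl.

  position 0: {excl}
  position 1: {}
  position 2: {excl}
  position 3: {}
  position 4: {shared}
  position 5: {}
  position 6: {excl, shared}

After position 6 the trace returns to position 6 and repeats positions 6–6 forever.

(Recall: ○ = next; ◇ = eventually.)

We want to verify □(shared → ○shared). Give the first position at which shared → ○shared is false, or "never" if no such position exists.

Check shared → ○shared at each position in order: 0 ✓, 1 ✓, 2 ✓, 3 ✓.
At position 4 the labels are {shared} and the next position 5 has {}, so shared → ○shared is false there. This is the first violation.

4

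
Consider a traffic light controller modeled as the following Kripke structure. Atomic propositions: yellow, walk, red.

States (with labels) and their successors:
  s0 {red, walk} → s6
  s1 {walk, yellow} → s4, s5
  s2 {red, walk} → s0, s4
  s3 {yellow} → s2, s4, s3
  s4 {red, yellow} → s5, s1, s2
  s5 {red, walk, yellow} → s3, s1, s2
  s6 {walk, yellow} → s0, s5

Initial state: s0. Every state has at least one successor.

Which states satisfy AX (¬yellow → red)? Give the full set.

{s0, s1, s2, s3, s4, s5, s6}

States satisfying ¬yellow → red: {s0, s1, s2, s3, s4, s5, s6}.
States satisfying AX (¬yellow → red): {s0, s1, s2, s3, s4, s5, s6}.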